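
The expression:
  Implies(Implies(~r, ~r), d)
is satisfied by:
  {d: True}


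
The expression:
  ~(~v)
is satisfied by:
  {v: True}


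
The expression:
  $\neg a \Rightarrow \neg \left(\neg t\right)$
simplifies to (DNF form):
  $a \vee t$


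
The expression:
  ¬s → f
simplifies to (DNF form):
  f ∨ s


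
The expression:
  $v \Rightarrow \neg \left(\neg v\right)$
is always true.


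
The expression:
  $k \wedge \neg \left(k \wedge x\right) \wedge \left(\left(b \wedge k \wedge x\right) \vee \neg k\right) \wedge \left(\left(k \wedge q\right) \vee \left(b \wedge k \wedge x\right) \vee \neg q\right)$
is never true.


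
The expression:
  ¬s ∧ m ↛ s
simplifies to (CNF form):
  m ∧ ¬s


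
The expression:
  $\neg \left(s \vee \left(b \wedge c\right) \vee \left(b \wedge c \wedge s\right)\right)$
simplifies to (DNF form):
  $\left(\neg b \wedge \neg s\right) \vee \left(\neg c \wedge \neg s\right)$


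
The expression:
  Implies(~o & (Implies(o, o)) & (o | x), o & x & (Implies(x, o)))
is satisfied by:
  {o: True, x: False}
  {x: False, o: False}
  {x: True, o: True}


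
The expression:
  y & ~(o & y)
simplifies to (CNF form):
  y & ~o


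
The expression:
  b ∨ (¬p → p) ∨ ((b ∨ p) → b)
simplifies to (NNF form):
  True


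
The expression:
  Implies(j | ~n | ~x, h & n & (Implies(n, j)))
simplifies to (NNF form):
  n & (j | x) & (h | ~j)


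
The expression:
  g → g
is always true.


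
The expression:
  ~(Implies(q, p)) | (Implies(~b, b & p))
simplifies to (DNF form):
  b | (q & ~p)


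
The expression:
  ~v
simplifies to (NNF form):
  ~v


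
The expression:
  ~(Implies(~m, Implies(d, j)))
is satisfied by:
  {d: True, j: False, m: False}


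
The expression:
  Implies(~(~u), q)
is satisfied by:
  {q: True, u: False}
  {u: False, q: False}
  {u: True, q: True}


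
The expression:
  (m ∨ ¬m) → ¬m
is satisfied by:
  {m: False}


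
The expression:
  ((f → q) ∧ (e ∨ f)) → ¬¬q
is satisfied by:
  {q: True, f: True, e: False}
  {q: True, f: False, e: False}
  {f: True, q: False, e: False}
  {q: False, f: False, e: False}
  {q: True, e: True, f: True}
  {q: True, e: True, f: False}
  {e: True, f: True, q: False}


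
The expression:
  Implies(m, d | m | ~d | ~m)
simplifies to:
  True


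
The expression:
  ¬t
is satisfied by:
  {t: False}


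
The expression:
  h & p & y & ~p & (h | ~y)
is never true.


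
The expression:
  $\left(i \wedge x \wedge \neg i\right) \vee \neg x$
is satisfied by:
  {x: False}


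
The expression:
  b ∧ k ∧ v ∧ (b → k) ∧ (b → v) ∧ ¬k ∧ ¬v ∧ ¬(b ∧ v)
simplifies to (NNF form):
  False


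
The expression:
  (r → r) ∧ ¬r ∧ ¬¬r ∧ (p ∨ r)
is never true.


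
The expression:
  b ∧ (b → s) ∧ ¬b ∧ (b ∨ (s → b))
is never true.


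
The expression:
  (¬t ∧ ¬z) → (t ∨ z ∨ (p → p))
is always true.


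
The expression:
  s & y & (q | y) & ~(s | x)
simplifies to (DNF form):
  False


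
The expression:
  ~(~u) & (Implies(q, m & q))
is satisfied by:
  {m: True, u: True, q: False}
  {u: True, q: False, m: False}
  {m: True, q: True, u: True}


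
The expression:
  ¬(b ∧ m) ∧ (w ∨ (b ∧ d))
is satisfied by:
  {d: True, w: True, m: False, b: False}
  {w: True, m: False, b: False, d: False}
  {d: True, w: True, b: True, m: False}
  {w: True, b: True, m: False, d: False}
  {w: True, d: True, m: True, b: False}
  {w: True, m: True, b: False, d: False}
  {d: True, b: True, m: False, w: False}


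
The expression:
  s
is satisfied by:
  {s: True}


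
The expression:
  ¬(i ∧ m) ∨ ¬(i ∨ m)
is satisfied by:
  {m: False, i: False}
  {i: True, m: False}
  {m: True, i: False}


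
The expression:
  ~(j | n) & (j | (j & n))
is never true.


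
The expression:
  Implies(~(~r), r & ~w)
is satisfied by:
  {w: False, r: False}
  {r: True, w: False}
  {w: True, r: False}


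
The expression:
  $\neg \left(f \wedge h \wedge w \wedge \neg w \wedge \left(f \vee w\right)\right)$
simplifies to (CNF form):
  $\text{True}$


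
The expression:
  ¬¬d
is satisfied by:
  {d: True}


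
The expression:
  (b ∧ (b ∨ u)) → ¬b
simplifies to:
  ¬b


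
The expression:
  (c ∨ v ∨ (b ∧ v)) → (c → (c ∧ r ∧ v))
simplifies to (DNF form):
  (r ∧ v) ∨ ¬c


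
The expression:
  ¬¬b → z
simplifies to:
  z ∨ ¬b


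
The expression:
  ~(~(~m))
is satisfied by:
  {m: False}


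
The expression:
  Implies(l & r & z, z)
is always true.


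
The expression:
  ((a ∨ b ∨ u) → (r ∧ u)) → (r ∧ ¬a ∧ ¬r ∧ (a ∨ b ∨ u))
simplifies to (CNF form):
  (u ∨ ¬u) ∧ (¬r ∨ ¬u) ∧ (a ∨ b ∨ u) ∧ (a ∨ b ∨ ¬r) ∧ (a ∨ u ∨ ¬u) ∧ (a ∨ ¬r ∨ ¬u) ∧ (b ∨ u ∨ ¬u) ∧ (b ∨ ¬r ∨ ¬u)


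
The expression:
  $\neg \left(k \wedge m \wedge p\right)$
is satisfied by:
  {p: False, k: False, m: False}
  {m: True, p: False, k: False}
  {k: True, p: False, m: False}
  {m: True, k: True, p: False}
  {p: True, m: False, k: False}
  {m: True, p: True, k: False}
  {k: True, p: True, m: False}


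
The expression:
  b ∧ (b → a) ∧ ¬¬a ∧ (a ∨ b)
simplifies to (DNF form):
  a ∧ b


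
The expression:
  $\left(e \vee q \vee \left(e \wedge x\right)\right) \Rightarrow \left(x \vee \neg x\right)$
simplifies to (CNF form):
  $\text{True}$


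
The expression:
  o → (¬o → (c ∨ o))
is always true.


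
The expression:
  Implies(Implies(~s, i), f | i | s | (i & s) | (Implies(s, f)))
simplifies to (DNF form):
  True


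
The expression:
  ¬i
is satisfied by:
  {i: False}


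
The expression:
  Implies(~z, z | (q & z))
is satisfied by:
  {z: True}


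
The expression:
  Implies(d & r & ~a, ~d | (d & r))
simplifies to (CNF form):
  True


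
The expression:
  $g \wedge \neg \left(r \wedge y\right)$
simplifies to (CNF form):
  $g \wedge \left(\neg r \vee \neg y\right)$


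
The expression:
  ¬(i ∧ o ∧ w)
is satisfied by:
  {w: False, o: False, i: False}
  {i: True, w: False, o: False}
  {o: True, w: False, i: False}
  {i: True, o: True, w: False}
  {w: True, i: False, o: False}
  {i: True, w: True, o: False}
  {o: True, w: True, i: False}


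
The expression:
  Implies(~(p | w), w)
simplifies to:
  p | w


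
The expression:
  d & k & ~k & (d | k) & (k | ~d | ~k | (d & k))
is never true.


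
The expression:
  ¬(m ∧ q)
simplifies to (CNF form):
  ¬m ∨ ¬q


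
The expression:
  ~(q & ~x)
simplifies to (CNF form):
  x | ~q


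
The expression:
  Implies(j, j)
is always true.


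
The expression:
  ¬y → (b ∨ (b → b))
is always true.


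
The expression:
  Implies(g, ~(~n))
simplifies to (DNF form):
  n | ~g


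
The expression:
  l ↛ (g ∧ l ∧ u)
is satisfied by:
  {l: True, g: False, u: False}
  {u: True, l: True, g: False}
  {g: True, l: True, u: False}


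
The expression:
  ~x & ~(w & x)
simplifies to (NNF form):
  ~x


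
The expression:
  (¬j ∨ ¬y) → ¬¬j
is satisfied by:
  {j: True}


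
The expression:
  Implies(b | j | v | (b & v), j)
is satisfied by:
  {j: True, b: False, v: False}
  {v: True, j: True, b: False}
  {j: True, b: True, v: False}
  {v: True, j: True, b: True}
  {v: False, b: False, j: False}


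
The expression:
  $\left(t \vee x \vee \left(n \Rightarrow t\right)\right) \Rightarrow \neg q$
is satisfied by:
  {n: True, x: False, t: False, q: False}
  {n: False, x: False, t: False, q: False}
  {n: True, t: True, x: False, q: False}
  {t: True, n: False, x: False, q: False}
  {n: True, x: True, t: False, q: False}
  {x: True, n: False, t: False, q: False}
  {n: True, t: True, x: True, q: False}
  {t: True, x: True, n: False, q: False}
  {q: True, n: True, x: False, t: False}


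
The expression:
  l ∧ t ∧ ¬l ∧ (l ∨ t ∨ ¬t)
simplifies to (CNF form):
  False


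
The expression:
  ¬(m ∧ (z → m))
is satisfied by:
  {m: False}


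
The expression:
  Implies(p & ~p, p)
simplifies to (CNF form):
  True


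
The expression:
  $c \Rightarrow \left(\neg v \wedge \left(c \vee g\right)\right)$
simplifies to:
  $\neg c \vee \neg v$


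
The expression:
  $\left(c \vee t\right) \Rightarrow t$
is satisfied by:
  {t: True, c: False}
  {c: False, t: False}
  {c: True, t: True}


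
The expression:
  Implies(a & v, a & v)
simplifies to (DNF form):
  True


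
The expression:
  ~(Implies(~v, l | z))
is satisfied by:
  {v: False, z: False, l: False}


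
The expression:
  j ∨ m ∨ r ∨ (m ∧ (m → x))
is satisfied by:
  {r: True, m: True, j: True}
  {r: True, m: True, j: False}
  {r: True, j: True, m: False}
  {r: True, j: False, m: False}
  {m: True, j: True, r: False}
  {m: True, j: False, r: False}
  {j: True, m: False, r: False}


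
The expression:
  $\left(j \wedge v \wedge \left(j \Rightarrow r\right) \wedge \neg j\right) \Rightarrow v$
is always true.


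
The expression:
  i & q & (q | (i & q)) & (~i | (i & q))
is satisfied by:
  {i: True, q: True}


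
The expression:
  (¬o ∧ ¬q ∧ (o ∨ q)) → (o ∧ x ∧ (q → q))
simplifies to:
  True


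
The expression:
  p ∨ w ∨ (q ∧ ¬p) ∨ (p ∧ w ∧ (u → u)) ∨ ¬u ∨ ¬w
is always true.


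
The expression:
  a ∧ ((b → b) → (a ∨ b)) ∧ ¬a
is never true.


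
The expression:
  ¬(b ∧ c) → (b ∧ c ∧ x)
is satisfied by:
  {c: True, b: True}


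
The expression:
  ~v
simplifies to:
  ~v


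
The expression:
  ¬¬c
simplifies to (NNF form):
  c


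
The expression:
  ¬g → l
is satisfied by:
  {l: True, g: True}
  {l: True, g: False}
  {g: True, l: False}


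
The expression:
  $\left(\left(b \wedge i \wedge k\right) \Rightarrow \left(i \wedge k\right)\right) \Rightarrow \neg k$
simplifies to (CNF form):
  $\neg k$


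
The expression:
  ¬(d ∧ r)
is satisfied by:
  {d: False, r: False}
  {r: True, d: False}
  {d: True, r: False}


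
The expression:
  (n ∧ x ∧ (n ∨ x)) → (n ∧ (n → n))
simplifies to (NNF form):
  True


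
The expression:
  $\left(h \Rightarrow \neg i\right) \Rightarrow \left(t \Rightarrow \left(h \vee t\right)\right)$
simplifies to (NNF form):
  $\text{True}$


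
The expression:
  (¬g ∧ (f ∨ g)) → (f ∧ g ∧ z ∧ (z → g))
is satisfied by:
  {g: True, f: False}
  {f: False, g: False}
  {f: True, g: True}


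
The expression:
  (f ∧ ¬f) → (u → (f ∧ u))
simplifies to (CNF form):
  True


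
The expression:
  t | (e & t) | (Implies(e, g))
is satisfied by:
  {t: True, g: True, e: False}
  {t: True, e: False, g: False}
  {g: True, e: False, t: False}
  {g: False, e: False, t: False}
  {t: True, g: True, e: True}
  {t: True, e: True, g: False}
  {g: True, e: True, t: False}


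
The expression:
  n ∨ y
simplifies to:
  n ∨ y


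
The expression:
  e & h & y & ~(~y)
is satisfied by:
  {h: True, e: True, y: True}


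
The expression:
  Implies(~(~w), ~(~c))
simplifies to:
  c | ~w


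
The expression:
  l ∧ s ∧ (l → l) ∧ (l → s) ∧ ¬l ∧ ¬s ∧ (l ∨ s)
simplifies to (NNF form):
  False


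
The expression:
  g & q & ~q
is never true.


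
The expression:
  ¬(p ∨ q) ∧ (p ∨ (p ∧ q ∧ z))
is never true.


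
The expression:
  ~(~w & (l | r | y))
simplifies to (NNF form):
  w | (~l & ~r & ~y)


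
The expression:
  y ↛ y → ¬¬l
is always true.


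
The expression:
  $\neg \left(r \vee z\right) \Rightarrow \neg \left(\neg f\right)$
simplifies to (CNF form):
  $f \vee r \vee z$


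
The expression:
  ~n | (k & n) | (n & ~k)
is always true.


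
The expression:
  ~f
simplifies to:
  ~f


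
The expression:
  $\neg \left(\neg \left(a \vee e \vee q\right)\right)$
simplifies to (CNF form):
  $a \vee e \vee q$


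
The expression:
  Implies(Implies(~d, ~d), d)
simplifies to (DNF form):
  d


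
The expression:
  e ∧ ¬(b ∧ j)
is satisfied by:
  {e: True, b: False, j: False}
  {e: True, j: True, b: False}
  {e: True, b: True, j: False}


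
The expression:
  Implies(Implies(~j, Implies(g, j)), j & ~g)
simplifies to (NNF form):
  (g & ~j) | (j & ~g)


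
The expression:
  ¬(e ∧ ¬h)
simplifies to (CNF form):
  h ∨ ¬e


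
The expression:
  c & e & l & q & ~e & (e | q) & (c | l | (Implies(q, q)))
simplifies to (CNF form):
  False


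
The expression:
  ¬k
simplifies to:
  ¬k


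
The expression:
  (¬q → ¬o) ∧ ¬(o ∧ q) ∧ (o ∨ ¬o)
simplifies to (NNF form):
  ¬o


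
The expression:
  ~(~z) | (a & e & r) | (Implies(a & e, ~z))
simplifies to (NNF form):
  True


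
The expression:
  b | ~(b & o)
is always true.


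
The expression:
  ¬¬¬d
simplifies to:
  ¬d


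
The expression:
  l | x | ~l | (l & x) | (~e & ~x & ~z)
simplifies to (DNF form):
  True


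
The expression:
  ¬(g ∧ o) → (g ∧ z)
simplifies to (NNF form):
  g ∧ (o ∨ z)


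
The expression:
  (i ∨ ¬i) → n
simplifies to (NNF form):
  n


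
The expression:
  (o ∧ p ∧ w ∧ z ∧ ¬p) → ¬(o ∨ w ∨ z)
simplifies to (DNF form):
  True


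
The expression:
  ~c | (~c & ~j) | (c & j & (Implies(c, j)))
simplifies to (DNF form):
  j | ~c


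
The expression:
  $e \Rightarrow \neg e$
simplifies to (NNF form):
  $\neg e$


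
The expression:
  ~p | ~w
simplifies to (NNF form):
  ~p | ~w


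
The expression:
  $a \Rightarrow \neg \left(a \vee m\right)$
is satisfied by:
  {a: False}


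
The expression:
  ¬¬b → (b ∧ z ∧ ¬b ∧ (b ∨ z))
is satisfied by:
  {b: False}


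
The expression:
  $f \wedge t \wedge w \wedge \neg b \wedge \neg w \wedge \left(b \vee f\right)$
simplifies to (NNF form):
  $\text{False}$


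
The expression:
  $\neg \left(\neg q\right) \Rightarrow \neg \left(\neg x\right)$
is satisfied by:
  {x: True, q: False}
  {q: False, x: False}
  {q: True, x: True}


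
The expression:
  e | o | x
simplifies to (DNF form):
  e | o | x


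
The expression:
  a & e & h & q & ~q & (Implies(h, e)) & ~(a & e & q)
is never true.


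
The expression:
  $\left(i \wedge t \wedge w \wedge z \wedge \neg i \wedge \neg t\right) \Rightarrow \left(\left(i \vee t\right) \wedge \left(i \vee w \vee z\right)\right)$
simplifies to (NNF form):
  $\text{True}$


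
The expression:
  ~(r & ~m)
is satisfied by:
  {m: True, r: False}
  {r: False, m: False}
  {r: True, m: True}


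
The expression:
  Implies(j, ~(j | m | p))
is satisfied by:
  {j: False}


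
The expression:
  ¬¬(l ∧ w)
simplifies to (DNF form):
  l ∧ w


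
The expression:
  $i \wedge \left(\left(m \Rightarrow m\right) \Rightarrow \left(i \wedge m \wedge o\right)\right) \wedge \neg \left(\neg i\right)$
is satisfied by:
  {m: True, o: True, i: True}


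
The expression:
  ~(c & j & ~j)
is always true.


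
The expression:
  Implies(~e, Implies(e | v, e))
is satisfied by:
  {e: True, v: False}
  {v: False, e: False}
  {v: True, e: True}


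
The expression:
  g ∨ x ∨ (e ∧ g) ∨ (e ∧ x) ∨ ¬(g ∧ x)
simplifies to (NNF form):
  True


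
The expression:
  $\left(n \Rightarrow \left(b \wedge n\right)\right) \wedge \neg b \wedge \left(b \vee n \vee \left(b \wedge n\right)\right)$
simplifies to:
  $\text{False}$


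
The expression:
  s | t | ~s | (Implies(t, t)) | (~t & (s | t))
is always true.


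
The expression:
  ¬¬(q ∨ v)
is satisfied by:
  {q: True, v: True}
  {q: True, v: False}
  {v: True, q: False}


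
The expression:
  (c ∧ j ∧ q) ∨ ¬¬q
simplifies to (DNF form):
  q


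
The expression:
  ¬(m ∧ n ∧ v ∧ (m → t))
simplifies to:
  ¬m ∨ ¬n ∨ ¬t ∨ ¬v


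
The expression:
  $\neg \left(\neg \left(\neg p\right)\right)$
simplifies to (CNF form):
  $\neg p$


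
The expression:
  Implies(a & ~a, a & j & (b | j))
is always true.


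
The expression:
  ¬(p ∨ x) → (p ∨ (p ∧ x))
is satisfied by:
  {x: True, p: True}
  {x: True, p: False}
  {p: True, x: False}


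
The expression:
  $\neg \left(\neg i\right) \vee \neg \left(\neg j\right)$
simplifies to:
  $i \vee j$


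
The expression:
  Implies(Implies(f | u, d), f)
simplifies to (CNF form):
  (f | u) & (f | ~d)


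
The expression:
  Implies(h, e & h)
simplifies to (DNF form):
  e | ~h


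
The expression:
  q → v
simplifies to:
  v ∨ ¬q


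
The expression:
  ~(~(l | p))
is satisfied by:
  {l: True, p: True}
  {l: True, p: False}
  {p: True, l: False}


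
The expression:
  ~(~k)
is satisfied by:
  {k: True}


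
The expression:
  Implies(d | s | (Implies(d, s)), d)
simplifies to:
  d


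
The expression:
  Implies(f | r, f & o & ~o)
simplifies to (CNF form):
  ~f & ~r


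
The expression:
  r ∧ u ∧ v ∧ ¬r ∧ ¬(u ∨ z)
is never true.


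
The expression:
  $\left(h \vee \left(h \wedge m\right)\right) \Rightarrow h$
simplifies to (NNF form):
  $\text{True}$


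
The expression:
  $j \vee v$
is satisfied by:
  {v: True, j: True}
  {v: True, j: False}
  {j: True, v: False}


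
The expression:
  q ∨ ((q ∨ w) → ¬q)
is always true.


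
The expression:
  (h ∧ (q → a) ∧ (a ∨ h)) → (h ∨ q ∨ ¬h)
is always true.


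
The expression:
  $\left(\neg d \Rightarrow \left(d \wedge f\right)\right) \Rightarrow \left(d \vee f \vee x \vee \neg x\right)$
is always true.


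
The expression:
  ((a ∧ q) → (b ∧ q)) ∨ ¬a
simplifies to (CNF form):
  b ∨ ¬a ∨ ¬q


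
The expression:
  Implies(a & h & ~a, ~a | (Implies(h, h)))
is always true.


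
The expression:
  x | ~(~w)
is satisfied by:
  {x: True, w: True}
  {x: True, w: False}
  {w: True, x: False}


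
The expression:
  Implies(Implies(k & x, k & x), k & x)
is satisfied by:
  {x: True, k: True}


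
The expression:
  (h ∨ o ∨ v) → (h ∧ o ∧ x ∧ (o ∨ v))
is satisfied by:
  {x: True, v: False, o: False, h: False}
  {h: False, v: False, x: False, o: False}
  {o: True, h: True, x: True, v: False}
  {o: True, h: True, x: True, v: True}


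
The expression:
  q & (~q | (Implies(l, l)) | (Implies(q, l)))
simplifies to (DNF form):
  q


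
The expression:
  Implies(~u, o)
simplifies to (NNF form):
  o | u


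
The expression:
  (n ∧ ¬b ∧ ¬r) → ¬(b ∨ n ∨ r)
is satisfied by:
  {r: True, b: True, n: False}
  {r: True, n: False, b: False}
  {b: True, n: False, r: False}
  {b: False, n: False, r: False}
  {r: True, b: True, n: True}
  {r: True, n: True, b: False}
  {b: True, n: True, r: False}


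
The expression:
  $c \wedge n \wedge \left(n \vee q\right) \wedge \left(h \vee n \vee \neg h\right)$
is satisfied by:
  {c: True, n: True}


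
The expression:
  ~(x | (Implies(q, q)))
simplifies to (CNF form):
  False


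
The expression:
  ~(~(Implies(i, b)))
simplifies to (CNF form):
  b | ~i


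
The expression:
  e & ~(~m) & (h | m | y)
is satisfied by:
  {m: True, e: True}


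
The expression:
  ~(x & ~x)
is always true.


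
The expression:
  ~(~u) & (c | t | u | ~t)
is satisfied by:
  {u: True}


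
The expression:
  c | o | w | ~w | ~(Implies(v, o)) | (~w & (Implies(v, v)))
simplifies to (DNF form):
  True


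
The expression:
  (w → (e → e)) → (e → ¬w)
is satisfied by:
  {w: False, e: False}
  {e: True, w: False}
  {w: True, e: False}


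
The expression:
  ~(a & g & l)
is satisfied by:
  {l: False, a: False, g: False}
  {g: True, l: False, a: False}
  {a: True, l: False, g: False}
  {g: True, a: True, l: False}
  {l: True, g: False, a: False}
  {g: True, l: True, a: False}
  {a: True, l: True, g: False}


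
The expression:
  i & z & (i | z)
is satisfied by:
  {z: True, i: True}


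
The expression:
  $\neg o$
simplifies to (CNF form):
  $\neg o$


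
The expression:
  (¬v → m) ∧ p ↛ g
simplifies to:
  p ∧ ¬g ∧ (m ∨ v)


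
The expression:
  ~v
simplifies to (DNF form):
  ~v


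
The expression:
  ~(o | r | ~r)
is never true.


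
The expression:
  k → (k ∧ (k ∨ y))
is always true.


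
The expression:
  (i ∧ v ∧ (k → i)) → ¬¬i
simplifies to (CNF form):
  True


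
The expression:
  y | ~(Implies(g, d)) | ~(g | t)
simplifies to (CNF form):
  (g | y | ~g) & (g | y | ~t) & (y | ~d | ~g) & (y | ~d | ~t)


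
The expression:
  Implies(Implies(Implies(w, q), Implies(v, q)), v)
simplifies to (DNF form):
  v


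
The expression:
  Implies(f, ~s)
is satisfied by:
  {s: False, f: False}
  {f: True, s: False}
  {s: True, f: False}


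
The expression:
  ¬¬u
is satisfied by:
  {u: True}


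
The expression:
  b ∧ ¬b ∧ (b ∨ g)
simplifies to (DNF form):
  False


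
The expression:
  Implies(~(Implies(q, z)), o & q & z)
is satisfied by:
  {z: True, q: False}
  {q: False, z: False}
  {q: True, z: True}


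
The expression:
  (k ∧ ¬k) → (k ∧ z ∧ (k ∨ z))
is always true.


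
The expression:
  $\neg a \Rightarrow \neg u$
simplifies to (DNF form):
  $a \vee \neg u$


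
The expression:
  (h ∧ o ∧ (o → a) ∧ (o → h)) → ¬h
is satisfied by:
  {h: False, o: False, a: False}
  {a: True, h: False, o: False}
  {o: True, h: False, a: False}
  {a: True, o: True, h: False}
  {h: True, a: False, o: False}
  {a: True, h: True, o: False}
  {o: True, h: True, a: False}


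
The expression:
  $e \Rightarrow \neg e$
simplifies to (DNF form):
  $\neg e$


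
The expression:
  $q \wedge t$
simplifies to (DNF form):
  $q \wedge t$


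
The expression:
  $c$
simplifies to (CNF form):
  $c$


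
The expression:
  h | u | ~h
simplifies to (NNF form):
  True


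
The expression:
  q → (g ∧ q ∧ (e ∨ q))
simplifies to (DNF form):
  g ∨ ¬q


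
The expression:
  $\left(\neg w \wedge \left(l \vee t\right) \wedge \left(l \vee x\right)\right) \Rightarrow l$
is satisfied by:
  {l: True, w: True, t: False, x: False}
  {l: True, w: False, t: False, x: False}
  {w: True, l: False, t: False, x: False}
  {l: False, w: False, t: False, x: False}
  {l: True, x: True, w: True, t: False}
  {l: True, x: True, w: False, t: False}
  {x: True, w: True, l: False, t: False}
  {x: True, l: False, w: False, t: False}
  {l: True, t: True, w: True, x: False}
  {l: True, t: True, w: False, x: False}
  {t: True, w: True, l: False, x: False}
  {t: True, l: False, w: False, x: False}
  {x: True, t: True, l: True, w: True}
  {x: True, t: True, l: True, w: False}
  {x: True, t: True, w: True, l: False}


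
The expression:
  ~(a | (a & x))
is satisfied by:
  {a: False}


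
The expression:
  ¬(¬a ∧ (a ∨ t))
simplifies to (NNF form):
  a ∨ ¬t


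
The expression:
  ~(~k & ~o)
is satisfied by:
  {k: True, o: True}
  {k: True, o: False}
  {o: True, k: False}


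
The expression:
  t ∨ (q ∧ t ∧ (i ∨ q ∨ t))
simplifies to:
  t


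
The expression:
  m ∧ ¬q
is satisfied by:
  {m: True, q: False}


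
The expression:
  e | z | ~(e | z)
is always true.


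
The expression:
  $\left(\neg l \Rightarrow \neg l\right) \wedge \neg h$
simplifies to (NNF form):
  $\neg h$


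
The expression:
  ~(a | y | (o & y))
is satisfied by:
  {y: False, a: False}


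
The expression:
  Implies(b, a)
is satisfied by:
  {a: True, b: False}
  {b: False, a: False}
  {b: True, a: True}


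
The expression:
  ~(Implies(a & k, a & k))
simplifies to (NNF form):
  False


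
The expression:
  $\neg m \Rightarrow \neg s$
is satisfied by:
  {m: True, s: False}
  {s: False, m: False}
  {s: True, m: True}


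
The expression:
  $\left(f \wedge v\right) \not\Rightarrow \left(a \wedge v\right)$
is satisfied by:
  {f: True, v: True, a: False}


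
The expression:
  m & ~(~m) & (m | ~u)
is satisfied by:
  {m: True}


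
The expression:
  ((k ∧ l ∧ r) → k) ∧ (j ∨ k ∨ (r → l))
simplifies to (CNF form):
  j ∨ k ∨ l ∨ ¬r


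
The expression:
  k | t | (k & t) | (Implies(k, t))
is always true.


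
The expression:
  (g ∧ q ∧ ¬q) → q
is always true.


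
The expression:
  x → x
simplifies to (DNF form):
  True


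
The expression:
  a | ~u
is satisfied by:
  {a: True, u: False}
  {u: False, a: False}
  {u: True, a: True}


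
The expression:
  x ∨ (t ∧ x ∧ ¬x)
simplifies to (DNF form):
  x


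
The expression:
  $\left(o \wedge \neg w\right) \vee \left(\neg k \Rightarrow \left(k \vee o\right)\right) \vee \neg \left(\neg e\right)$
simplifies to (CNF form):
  $e \vee k \vee o$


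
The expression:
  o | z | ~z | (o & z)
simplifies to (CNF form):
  True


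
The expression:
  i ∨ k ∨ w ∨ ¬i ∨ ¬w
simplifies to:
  True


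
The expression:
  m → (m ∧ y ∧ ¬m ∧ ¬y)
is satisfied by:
  {m: False}


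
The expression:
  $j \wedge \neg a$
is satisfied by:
  {j: True, a: False}


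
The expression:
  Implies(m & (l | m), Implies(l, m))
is always true.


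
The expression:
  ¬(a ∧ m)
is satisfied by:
  {m: False, a: False}
  {a: True, m: False}
  {m: True, a: False}


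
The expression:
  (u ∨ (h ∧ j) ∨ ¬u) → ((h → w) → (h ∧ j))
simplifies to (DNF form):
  (h ∧ j) ∨ (h ∧ ¬w)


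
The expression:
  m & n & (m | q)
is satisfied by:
  {m: True, n: True}


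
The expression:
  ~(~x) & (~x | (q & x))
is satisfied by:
  {x: True, q: True}


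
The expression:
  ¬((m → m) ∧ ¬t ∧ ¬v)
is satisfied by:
  {t: True, v: True}
  {t: True, v: False}
  {v: True, t: False}


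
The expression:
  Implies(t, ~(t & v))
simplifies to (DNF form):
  ~t | ~v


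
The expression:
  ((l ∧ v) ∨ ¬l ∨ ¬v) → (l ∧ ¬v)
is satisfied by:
  {l: True, v: False}


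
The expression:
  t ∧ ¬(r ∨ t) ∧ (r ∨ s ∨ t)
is never true.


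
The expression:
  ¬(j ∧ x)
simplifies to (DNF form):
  ¬j ∨ ¬x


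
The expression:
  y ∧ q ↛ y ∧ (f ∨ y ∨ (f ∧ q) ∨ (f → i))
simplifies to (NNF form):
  False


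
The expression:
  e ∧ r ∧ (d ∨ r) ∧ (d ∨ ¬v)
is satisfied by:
  {r: True, e: True, d: True, v: False}
  {r: True, e: True, v: False, d: False}
  {r: True, e: True, d: True, v: True}


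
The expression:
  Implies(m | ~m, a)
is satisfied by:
  {a: True}


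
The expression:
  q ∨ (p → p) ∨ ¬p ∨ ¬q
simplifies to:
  True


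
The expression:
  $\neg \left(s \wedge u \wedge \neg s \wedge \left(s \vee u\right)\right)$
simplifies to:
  $\text{True}$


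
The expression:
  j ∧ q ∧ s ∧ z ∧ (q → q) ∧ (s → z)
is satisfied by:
  {z: True, j: True, s: True, q: True}


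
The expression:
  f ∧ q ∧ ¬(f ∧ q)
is never true.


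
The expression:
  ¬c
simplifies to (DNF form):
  ¬c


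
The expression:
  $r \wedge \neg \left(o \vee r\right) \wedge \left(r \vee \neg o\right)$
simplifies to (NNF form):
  $\text{False}$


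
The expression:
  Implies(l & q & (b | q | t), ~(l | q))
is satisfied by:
  {l: False, q: False}
  {q: True, l: False}
  {l: True, q: False}


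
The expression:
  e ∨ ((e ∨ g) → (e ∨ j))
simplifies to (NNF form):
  e ∨ j ∨ ¬g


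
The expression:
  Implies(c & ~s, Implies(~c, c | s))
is always true.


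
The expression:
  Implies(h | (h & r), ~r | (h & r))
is always true.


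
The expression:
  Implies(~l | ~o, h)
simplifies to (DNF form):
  h | (l & o)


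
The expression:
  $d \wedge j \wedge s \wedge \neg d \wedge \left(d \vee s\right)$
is never true.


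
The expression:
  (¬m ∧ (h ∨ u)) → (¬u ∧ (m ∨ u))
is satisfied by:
  {m: True, h: False, u: False}
  {m: True, u: True, h: False}
  {m: True, h: True, u: False}
  {m: True, u: True, h: True}
  {u: False, h: False, m: False}


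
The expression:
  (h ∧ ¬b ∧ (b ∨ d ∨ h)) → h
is always true.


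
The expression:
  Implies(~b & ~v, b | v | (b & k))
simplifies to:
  b | v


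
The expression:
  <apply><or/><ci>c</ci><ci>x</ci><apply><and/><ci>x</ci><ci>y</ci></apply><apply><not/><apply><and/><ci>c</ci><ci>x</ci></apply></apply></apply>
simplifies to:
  <true/>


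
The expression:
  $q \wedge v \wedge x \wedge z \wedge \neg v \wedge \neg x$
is never true.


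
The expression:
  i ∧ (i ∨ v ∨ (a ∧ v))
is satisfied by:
  {i: True}


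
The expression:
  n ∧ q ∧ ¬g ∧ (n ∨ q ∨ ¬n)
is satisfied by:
  {q: True, n: True, g: False}


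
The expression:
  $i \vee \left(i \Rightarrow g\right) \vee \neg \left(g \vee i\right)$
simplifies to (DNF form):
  $\text{True}$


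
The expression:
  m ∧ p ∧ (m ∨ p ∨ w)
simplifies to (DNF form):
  m ∧ p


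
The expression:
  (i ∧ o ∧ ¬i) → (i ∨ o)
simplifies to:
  True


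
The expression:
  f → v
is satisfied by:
  {v: True, f: False}
  {f: False, v: False}
  {f: True, v: True}


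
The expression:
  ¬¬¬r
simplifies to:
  ¬r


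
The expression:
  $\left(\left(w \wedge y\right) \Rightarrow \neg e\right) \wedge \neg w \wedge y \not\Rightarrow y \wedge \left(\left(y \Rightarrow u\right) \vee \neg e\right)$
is never true.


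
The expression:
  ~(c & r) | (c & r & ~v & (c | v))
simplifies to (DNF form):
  ~c | ~r | ~v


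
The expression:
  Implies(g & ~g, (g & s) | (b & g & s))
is always true.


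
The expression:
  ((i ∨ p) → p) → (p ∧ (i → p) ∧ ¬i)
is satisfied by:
  {i: True, p: False}
  {p: True, i: False}


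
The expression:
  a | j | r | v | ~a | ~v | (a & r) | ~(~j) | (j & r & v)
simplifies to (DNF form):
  True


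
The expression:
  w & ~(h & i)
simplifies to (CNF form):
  w & (~h | ~i)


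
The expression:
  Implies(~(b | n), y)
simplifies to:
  b | n | y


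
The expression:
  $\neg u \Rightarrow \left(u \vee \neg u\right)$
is always true.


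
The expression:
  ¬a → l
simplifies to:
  a ∨ l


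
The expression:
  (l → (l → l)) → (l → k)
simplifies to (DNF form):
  k ∨ ¬l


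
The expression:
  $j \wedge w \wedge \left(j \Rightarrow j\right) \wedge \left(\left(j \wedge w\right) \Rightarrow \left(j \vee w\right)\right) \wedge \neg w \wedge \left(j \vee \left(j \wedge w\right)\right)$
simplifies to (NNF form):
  $\text{False}$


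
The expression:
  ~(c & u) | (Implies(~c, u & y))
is always true.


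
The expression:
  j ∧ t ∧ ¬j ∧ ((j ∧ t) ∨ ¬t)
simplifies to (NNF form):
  False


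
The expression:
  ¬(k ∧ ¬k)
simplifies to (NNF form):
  True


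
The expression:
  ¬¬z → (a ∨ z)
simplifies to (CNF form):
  True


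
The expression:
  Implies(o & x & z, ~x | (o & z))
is always true.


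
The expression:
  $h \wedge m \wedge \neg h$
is never true.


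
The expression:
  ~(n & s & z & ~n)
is always true.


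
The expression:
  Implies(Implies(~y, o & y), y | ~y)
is always true.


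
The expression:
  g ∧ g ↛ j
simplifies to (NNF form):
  g ∧ ¬j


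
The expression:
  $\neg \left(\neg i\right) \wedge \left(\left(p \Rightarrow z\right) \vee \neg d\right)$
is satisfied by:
  {i: True, z: True, p: False, d: False}
  {i: True, p: False, z: False, d: False}
  {i: True, d: True, z: True, p: False}
  {i: True, d: True, p: False, z: False}
  {i: True, z: True, p: True, d: False}
  {i: True, p: True, z: False, d: False}
  {i: True, d: True, p: True, z: True}


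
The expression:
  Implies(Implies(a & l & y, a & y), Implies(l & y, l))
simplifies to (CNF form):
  True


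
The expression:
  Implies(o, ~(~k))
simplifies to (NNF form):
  k | ~o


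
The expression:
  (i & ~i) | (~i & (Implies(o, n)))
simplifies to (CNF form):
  ~i & (n | ~o)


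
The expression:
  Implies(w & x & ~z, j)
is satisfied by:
  {j: True, z: True, w: False, x: False}
  {j: True, w: False, z: False, x: False}
  {z: True, j: False, w: False, x: False}
  {j: False, w: False, z: False, x: False}
  {x: True, j: True, z: True, w: False}
  {x: True, j: True, w: False, z: False}
  {x: True, z: True, j: False, w: False}
  {x: True, j: False, w: False, z: False}
  {j: True, w: True, z: True, x: False}
  {j: True, w: True, x: False, z: False}
  {w: True, z: True, x: False, j: False}
  {w: True, x: False, z: False, j: False}
  {j: True, w: True, x: True, z: True}
  {j: True, w: True, x: True, z: False}
  {w: True, x: True, z: True, j: False}


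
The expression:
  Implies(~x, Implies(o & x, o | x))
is always true.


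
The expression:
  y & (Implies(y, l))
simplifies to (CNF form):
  l & y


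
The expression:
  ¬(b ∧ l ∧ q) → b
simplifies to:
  b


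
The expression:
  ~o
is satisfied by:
  {o: False}


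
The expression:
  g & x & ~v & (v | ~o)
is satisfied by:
  {g: True, x: True, v: False, o: False}


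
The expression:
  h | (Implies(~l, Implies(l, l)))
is always true.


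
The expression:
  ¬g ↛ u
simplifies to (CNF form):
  u ∨ ¬g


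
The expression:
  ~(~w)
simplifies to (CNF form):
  w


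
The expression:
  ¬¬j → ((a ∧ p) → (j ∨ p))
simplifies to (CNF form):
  True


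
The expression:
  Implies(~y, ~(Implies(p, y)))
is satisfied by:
  {y: True, p: True}
  {y: True, p: False}
  {p: True, y: False}


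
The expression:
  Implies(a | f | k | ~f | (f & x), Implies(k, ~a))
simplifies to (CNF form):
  ~a | ~k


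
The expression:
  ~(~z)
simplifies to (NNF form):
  z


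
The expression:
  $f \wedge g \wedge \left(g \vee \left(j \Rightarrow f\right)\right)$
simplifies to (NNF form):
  $f \wedge g$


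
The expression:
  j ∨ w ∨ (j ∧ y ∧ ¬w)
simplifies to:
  j ∨ w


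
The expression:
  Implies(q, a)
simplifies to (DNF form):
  a | ~q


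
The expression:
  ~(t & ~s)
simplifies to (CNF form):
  s | ~t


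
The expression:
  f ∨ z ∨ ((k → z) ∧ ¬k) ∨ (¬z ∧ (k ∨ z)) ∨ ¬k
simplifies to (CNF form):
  True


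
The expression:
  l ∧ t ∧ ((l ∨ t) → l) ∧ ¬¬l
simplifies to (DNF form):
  l ∧ t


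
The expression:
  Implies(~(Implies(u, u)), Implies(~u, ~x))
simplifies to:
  True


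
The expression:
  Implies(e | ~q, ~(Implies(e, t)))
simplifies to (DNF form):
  (e & ~t) | (q & ~e)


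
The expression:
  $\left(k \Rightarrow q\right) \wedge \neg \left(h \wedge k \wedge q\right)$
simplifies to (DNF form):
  $\left(q \wedge \neg h\right) \vee \neg k$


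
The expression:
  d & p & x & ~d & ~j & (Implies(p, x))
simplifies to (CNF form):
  False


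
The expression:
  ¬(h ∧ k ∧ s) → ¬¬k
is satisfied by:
  {k: True}


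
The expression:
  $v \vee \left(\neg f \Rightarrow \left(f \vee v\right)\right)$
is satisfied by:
  {v: True, f: True}
  {v: True, f: False}
  {f: True, v: False}


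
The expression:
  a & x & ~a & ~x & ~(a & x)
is never true.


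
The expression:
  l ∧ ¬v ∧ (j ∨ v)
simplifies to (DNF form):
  j ∧ l ∧ ¬v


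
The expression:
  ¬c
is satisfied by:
  {c: False}


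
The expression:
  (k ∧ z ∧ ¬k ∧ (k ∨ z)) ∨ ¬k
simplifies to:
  ¬k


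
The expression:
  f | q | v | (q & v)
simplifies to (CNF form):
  f | q | v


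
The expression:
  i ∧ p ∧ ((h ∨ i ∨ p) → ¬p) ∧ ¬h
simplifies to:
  False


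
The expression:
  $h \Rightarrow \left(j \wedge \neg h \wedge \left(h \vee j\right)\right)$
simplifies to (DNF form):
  $\neg h$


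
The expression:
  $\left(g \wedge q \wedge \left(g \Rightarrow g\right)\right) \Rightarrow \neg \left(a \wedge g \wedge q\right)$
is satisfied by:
  {g: False, q: False, a: False}
  {a: True, g: False, q: False}
  {q: True, g: False, a: False}
  {a: True, q: True, g: False}
  {g: True, a: False, q: False}
  {a: True, g: True, q: False}
  {q: True, g: True, a: False}


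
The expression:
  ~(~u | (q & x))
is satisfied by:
  {u: True, q: False, x: False}
  {u: True, x: True, q: False}
  {u: True, q: True, x: False}


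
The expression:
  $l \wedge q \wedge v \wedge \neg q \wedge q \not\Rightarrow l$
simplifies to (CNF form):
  $\text{False}$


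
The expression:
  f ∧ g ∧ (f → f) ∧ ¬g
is never true.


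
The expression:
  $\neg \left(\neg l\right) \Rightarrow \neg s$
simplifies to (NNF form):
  $\neg l \vee \neg s$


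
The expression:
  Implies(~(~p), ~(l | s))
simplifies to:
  ~p | (~l & ~s)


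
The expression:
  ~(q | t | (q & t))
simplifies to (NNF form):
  ~q & ~t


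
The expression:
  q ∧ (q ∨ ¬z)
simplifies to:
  q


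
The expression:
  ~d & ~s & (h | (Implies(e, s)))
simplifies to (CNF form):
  ~d & ~s & (h | ~e)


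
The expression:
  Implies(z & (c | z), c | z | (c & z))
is always true.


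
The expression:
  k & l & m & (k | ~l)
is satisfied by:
  {k: True, m: True, l: True}


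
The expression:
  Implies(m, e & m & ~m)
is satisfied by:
  {m: False}


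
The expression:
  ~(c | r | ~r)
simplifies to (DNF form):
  False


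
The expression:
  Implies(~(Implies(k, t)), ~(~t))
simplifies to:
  t | ~k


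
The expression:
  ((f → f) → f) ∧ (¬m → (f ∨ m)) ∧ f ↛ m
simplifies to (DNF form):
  f ∧ ¬m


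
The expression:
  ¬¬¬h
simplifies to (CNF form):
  ¬h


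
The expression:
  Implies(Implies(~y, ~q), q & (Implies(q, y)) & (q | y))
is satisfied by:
  {q: True}


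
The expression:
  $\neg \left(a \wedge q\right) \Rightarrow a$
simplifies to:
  $a$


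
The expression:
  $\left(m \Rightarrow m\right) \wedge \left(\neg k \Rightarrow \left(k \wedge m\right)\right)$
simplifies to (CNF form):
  $k$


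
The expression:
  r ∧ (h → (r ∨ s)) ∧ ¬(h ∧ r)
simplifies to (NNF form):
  r ∧ ¬h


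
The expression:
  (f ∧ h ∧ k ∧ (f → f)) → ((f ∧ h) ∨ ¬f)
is always true.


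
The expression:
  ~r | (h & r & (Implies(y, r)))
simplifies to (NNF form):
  h | ~r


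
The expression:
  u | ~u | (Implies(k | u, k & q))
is always true.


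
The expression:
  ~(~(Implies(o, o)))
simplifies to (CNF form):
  True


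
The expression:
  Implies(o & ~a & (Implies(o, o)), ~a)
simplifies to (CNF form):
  True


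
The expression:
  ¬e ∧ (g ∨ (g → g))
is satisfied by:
  {e: False}
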